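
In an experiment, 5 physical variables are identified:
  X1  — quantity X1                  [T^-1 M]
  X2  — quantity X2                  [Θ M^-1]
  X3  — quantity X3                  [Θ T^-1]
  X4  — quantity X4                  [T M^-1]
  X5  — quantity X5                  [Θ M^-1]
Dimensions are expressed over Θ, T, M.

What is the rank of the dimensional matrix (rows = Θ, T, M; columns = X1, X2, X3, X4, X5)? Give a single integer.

Dimensional matrix (Θ×T×M by X1×X2×X3×X4×X5):
  Θ: [ 0  1  1  0  1]
  T: [-1  0 -1  1  0]
  M: [ 1 -1  0 -1 -1]
RREF → pivots at {X1,X2} ⇒ r = 2

2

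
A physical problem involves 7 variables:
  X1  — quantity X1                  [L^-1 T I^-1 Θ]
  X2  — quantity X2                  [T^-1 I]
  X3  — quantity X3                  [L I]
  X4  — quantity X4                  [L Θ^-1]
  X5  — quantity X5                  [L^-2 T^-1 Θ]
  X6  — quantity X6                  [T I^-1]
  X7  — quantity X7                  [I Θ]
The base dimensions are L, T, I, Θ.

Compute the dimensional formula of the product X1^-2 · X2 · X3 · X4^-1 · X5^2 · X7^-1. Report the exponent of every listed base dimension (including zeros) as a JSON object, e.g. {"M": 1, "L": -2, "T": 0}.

Exponent matrix [L,T,I,Θ] × [X1,X2,X3,X4,X5,X6,X7]:
  L: [-1  0  1  1 -2  0  0]
  T: [ 1 -1  0  0 -1  1  0]
  I: [-1  1  1  0  0 -1  1]
  Θ: [ 1  0  0 -1  1  0  1]
  [L]: (-2)·-1+(1)·0+(1)·1+(-1)·1+(2)·-2+(-1)·0 = -2
  [T]: (-2)·1+(1)·-1+(1)·0+(-1)·0+(2)·-1+(-1)·0 = -5
  [I]: (-2)·-1+(1)·1+(1)·1+(-1)·0+(2)·0+(-1)·1 = 3
  [Θ]: (-2)·1+(1)·0+(1)·0+(-1)·-1+(2)·1+(-1)·1 = 0
⇒ L^-2 T^-5 I^3

{"L": -2, "T": -5, "I": 3, "Θ": 0}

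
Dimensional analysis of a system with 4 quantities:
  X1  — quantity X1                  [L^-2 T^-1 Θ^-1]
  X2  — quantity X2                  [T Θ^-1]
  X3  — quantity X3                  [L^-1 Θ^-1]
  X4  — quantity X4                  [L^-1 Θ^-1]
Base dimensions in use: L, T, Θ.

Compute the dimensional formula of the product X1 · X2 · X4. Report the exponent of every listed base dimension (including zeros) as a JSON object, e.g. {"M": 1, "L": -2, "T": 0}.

{"L": -3, "T": 0, "Θ": -3}

Dimensional matrix (L×T×Θ by X1×X2×X3×X4):
  L: [-2  0 -1 -1]
  T: [-1  1  0  0]
  Θ: [-1 -1 -1 -1]
  [L]: (1)·-2+(1)·0+(1)·-1 = -3
  [T]: (1)·-1+(1)·1+(1)·0 = 0
  [Θ]: (1)·-1+(1)·-1+(1)·-1 = -3
⇒ L^-3 Θ^-3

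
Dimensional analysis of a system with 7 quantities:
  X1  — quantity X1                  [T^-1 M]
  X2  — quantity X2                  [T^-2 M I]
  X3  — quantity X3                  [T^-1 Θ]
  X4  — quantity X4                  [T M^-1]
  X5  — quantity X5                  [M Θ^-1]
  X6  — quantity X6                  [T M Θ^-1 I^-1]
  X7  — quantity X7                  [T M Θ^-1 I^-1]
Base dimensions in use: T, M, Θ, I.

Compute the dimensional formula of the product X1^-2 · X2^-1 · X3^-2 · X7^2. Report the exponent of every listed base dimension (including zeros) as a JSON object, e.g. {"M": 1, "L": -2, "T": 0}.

{"T": 8, "M": -1, "Θ": -4, "I": -3}

Write exponents as rows T,M,Θ,I / cols X1,X2,X3,X4,X5,X6,X7:
  T: [-1 -2 -1  1  0  1  1]
  M: [ 1  1  0 -1  1  1  1]
  Θ: [ 0  0  1  0 -1 -1 -1]
  I: [ 0  1  0  0  0 -1 -1]
  [T]: (-2)·-1+(-1)·-2+(-2)·-1+(2)·1 = 8
  [M]: (-2)·1+(-1)·1+(-2)·0+(2)·1 = -1
  [Θ]: (-2)·0+(-1)·0+(-2)·1+(2)·-1 = -4
  [I]: (-2)·0+(-1)·1+(-2)·0+(2)·-1 = -3
⇒ T^8 M^-1 Θ^-4 I^-3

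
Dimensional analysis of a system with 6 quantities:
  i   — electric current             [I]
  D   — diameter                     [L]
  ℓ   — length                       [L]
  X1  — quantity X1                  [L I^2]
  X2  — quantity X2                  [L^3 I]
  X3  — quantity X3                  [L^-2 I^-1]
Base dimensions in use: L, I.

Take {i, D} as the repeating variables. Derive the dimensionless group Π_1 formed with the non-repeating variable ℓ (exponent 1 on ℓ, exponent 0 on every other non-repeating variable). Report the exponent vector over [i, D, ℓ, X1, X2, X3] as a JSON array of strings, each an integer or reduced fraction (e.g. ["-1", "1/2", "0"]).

Write exponents as rows L,I / cols i,D,ℓ,X1,X2,X3:
  L: [ 0  1  1  1  3 -2]
  I: [ 1  0  0  2  1 -1]
Row reduction gives pivot columns i,D; rank = 2
Pivot set = {i,D}, free = {ℓ,X1,X2,X3}
RREF:
  r0: [   1    0    0    2    1   -1]
  r1: [   0    1    1    1    3   -2]
Fix exponent of ℓ at 1, X1 at 0, X2 at 0, X3 at 0; solve each RREF row for its pivot's exponent:
  r0: exp(i) + (0)·1 = 0 ⇒ exp(i) = 0
  r1: exp(D) + (1)·1 = 0 ⇒ exp(D) = -1
Π_1 = D^-1 · ℓ

["0", "-1", "1", "0", "0", "0"]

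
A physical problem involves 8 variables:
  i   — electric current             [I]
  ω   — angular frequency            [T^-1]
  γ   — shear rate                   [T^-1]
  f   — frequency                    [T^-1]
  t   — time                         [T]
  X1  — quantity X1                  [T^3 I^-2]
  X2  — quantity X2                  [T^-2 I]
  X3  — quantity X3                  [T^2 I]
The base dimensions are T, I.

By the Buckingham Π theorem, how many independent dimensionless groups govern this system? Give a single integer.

Dimensional matrix (T×I by i×ω×γ×f×t×X1×X2×X3):
  T: [ 0 -1 -1 -1  1  3 -2  2]
  I: [ 1  0  0  0  0 -2  1  1]
Echelon form has 2 nonzero rows (pivots: i,ω)
Π count = n − r = 8 − 2 = 6

6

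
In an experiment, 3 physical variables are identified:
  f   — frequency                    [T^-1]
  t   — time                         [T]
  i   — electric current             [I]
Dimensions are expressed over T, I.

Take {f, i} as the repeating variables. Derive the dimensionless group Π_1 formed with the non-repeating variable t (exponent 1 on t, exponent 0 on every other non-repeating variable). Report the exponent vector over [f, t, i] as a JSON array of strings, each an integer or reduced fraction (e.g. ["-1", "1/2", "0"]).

Dimensional matrix (T×I by f×t×i):
  T: [-1  1  0]
  I: [ 0  0  1]
RREF → pivots at {f,i} ⇒ r = 2
Repeat: f,i; free: t
RREF:
  r0: [   1   -1    0]
  r1: [   0    0    1]
Fix exponent of t at 1; solve each RREF row for its pivot's exponent:
  r0: exp(f) + (-1)·1 = 0 ⇒ exp(f) = 1
  r1: exp(i) + (0)·1 = 0 ⇒ exp(i) = 0
Π_1 = f · t

["1", "1", "0"]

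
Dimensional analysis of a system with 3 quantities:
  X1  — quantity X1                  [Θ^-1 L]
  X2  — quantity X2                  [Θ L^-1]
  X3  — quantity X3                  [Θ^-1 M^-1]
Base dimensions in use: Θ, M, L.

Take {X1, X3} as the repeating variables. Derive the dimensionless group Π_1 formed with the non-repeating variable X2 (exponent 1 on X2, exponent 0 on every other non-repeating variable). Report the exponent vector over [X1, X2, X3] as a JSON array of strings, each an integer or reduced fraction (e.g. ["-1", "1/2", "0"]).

["1", "1", "0"]

Write exponents as rows Θ,M,L / cols X1,X2,X3:
  Θ: [-1  1 -1]
  M: [ 0  0 -1]
  L: [ 1 -1  0]
Echelon form has 2 nonzero rows (pivots: X1,X3)
Pivot set = {X1,X3}, free = {X2}
RREF:
  r0: [   1   -1    0]
  r1: [   0    0    1]
  r2: [   0    0    0]
Fix exponent of X2 at 1; solve each RREF row for its pivot's exponent:
  r0: exp(X1) + (-1)·1 = 0 ⇒ exp(X1) = 1
  r1: exp(X3) + (0)·1 = 0 ⇒ exp(X3) = 0
Π_1 = X1 · X2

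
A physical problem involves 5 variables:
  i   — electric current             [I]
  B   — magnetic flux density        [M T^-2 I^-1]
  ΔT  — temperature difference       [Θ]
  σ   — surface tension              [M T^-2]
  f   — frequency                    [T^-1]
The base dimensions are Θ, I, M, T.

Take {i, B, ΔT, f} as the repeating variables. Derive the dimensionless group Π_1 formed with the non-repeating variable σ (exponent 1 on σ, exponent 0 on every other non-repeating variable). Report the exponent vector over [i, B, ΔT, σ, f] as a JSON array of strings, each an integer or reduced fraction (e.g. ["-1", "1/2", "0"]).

Write exponents as rows Θ,I,M,T / cols i,B,ΔT,σ,f:
  Θ: [ 0  0  1  0  0]
  I: [ 1 -1  0  0  0]
  M: [ 0  1  0  1  0]
  T: [ 0 -2  0 -2 -1]
RREF → pivots at {i,B,ΔT,f} ⇒ r = 4
Repeat: i,B,ΔT,f; free: σ
RREF:
  r0: [   1    0    0    1    0]
  r1: [   0    1    0    1    0]
  r2: [   0    0    1    0    0]
  r3: [   0    0    0    0    1]
Fix exponent of σ at 1; solve each RREF row for its pivot's exponent:
  r0: exp(i) + (1)·1 = 0 ⇒ exp(i) = -1
  r1: exp(B) + (1)·1 = 0 ⇒ exp(B) = -1
  r2: exp(ΔT) + (0)·1 = 0 ⇒ exp(ΔT) = 0
  r3: exp(f) + (0)·1 = 0 ⇒ exp(f) = 0
Π_1 = i^-1 · B^-1 · σ

["-1", "-1", "0", "1", "0"]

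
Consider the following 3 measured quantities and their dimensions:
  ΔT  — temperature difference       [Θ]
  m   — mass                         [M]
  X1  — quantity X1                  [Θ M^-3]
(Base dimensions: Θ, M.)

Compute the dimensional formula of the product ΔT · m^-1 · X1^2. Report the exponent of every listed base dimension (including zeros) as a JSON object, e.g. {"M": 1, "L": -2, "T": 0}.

{"Θ": 3, "M": -7}

Write exponents as rows Θ,M / cols ΔT,m,X1:
  Θ: [ 1  0  1]
  M: [ 0  1 -3]
  [Θ]: (1)·1+(-1)·0+(2)·1 = 3
  [M]: (1)·0+(-1)·1+(2)·-3 = -7
⇒ Θ^3 M^-7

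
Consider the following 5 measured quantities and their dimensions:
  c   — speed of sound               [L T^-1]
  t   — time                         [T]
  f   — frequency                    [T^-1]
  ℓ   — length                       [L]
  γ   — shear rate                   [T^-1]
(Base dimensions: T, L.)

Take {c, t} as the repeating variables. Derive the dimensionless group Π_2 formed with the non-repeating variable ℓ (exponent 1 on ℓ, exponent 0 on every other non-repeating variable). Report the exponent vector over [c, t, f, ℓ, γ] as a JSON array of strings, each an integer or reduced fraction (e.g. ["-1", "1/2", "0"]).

Dimensional matrix (T×L by c×t×f×ℓ×γ):
  T: [-1  1 -1  0 -1]
  L: [ 1  0  0  1  0]
RREF → pivots at {c,t} ⇒ r = 2
Pivot set = {c,t}, free = {f,ℓ,γ}
RREF:
  r0: [   1    0    0    1    0]
  r1: [   0    1   -1    1   -1]
Fix exponent of ℓ at 1, f at 0, γ at 0; solve each RREF row for its pivot's exponent:
  r0: exp(c) + (1)·1 = 0 ⇒ exp(c) = -1
  r1: exp(t) + (1)·1 = 0 ⇒ exp(t) = -1
Π_2 = c^-1 · t^-1 · ℓ

["-1", "-1", "0", "1", "0"]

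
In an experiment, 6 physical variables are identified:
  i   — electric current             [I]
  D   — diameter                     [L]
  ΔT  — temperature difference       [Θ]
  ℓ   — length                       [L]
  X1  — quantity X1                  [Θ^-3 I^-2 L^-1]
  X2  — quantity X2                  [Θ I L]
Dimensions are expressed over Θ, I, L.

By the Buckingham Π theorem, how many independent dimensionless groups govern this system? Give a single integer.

Exponent matrix [Θ,I,L] × [i,D,ΔT,ℓ,X1,X2]:
  Θ: [ 0  0  1  0 -3  1]
  I: [ 1  0  0  0 -2  1]
  L: [ 0  1  0  1 -1  1]
RREF → pivots at {i,D,ΔT} ⇒ r = 3
Π count = n − r = 6 − 3 = 3

3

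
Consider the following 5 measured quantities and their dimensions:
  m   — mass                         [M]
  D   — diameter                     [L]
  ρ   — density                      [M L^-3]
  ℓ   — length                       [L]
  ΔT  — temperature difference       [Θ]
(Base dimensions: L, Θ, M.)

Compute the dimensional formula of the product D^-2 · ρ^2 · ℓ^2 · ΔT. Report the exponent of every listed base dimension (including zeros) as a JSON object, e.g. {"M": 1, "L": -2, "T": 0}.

Exponent matrix [L,Θ,M] × [m,D,ρ,ℓ,ΔT]:
  L: [ 0  1 -3  1  0]
  Θ: [ 0  0  0  0  1]
  M: [ 1  0  1  0  0]
  [L]: (-2)·1+(2)·-3+(2)·1+(1)·0 = -6
  [Θ]: (-2)·0+(2)·0+(2)·0+(1)·1 = 1
  [M]: (-2)·0+(2)·1+(2)·0+(1)·0 = 2
⇒ L^-6 Θ M^2

{"L": -6, "Θ": 1, "M": 2}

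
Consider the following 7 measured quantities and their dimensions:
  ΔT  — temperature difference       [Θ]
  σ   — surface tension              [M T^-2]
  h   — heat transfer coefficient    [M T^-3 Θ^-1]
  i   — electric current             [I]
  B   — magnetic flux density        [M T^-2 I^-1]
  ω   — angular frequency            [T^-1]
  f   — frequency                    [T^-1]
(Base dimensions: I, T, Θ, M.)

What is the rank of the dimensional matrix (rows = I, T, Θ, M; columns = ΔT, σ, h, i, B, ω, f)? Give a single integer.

4

Exponent matrix [I,T,Θ,M] × [ΔT,σ,h,i,B,ω,f]:
  I: [ 0  0  0  1 -1  0  0]
  T: [ 0 -2 -3  0 -2 -1 -1]
  Θ: [ 1  0 -1  0  0  0  0]
  M: [ 0  1  1  0  1  0  0]
RREF → pivots at {ΔT,σ,h,i} ⇒ r = 4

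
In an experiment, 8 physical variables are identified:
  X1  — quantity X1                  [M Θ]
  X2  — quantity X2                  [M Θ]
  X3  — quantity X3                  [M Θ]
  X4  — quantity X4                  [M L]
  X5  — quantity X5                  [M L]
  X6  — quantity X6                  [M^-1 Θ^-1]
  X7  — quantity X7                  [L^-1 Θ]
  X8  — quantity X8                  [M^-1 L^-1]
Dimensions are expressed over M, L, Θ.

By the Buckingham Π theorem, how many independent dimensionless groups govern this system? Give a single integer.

Write exponents as rows M,L,Θ / cols X1,X2,X3,X4,X5,X6,X7,X8:
  M: [ 1  1  1  1  1 -1  0 -1]
  L: [ 0  0  0  1  1  0 -1 -1]
  Θ: [ 1  1  1  0  0 -1  1  0]
Echelon form has 2 nonzero rows (pivots: X1,X4)
8 vars − rank 2 = 6 Π groups

6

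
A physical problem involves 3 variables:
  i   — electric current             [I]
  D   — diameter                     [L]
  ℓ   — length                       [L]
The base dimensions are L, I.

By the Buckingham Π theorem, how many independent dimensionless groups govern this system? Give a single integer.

1

Write exponents as rows L,I / cols i,D,ℓ:
  L: [ 0  1  1]
  I: [ 1  0  0]
Row reduction gives pivot columns i,D; rank = 2
3 vars − rank 2 = 1 Π group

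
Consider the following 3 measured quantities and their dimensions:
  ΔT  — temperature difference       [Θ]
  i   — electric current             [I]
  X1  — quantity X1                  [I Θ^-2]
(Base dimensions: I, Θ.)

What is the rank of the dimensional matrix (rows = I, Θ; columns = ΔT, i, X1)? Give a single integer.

Dimensional matrix (I×Θ by ΔT×i×X1):
  I: [ 0  1  1]
  Θ: [ 1  0 -2]
RREF → pivots at {ΔT,i} ⇒ r = 2

2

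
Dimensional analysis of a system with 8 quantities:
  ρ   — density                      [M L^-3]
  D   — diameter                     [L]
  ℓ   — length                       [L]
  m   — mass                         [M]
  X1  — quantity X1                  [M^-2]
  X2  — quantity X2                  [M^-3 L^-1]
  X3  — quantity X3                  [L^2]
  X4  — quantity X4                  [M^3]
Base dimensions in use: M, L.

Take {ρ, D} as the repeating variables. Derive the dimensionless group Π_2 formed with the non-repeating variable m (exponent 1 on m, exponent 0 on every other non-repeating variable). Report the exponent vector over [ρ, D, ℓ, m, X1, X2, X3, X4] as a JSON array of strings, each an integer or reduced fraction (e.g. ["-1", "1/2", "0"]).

Dimensional matrix (M×L by ρ×D×ℓ×m×X1×X2×X3×X4):
  M: [ 1  0  0  1 -2 -3  0  3]
  L: [-3  1  1  0  0 -1  2  0]
Echelon form has 2 nonzero rows (pivots: ρ,D)
Repeat: ρ,D; free: ℓ,m,X1,X2,X3,X4
RREF:
  r0: [   1    0    0    1   -2   -3    0    3]
  r1: [   0    1    1    3   -6  -10    2    9]
Fix exponent of m at 1, ℓ at 0, X1 at 0, X2 at 0, X3 at 0, X4 at 0; solve each RREF row for its pivot's exponent:
  r0: exp(ρ) + (1)·1 = 0 ⇒ exp(ρ) = -1
  r1: exp(D) + (3)·1 = 0 ⇒ exp(D) = -3
Π_2 = ρ^-1 · D^-3 · m

["-1", "-3", "0", "1", "0", "0", "0", "0"]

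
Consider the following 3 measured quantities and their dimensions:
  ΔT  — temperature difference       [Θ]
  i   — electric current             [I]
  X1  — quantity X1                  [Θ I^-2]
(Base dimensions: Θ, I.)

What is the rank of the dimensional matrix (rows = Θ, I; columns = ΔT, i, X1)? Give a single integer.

2

Dimensional matrix (Θ×I by ΔT×i×X1):
  Θ: [ 1  0  1]
  I: [ 0  1 -2]
Echelon form has 2 nonzero rows (pivots: ΔT,i)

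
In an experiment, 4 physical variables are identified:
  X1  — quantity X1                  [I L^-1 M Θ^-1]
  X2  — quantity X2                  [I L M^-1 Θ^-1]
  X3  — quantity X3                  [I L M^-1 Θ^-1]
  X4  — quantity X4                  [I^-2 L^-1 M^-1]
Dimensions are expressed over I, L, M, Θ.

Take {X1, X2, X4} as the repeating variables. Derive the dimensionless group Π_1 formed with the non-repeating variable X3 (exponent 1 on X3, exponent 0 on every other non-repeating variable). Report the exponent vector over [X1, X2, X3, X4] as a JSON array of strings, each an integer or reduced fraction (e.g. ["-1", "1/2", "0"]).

Dimensional matrix (I×L×M×Θ by X1×X2×X3×X4):
  I: [ 1  1  1 -2]
  L: [-1  1  1 -1]
  M: [ 1 -1 -1 -1]
  Θ: [-1 -1 -1  0]
Echelon form has 3 nonzero rows (pivots: X1,X2,X4)
Repeat: X1,X2,X4; free: X3
RREF:
  r0: [   1    0    0    0]
  r1: [   0    1    1    0]
  r2: [   0    0    0    1]
  r3: [   0    0    0    0]
Fix exponent of X3 at 1; solve each RREF row for its pivot's exponent:
  r0: exp(X1) + (0)·1 = 0 ⇒ exp(X1) = 0
  r1: exp(X2) + (1)·1 = 0 ⇒ exp(X2) = -1
  r2: exp(X4) + (0)·1 = 0 ⇒ exp(X4) = 0
Π_1 = X2^-1 · X3

["0", "-1", "1", "0"]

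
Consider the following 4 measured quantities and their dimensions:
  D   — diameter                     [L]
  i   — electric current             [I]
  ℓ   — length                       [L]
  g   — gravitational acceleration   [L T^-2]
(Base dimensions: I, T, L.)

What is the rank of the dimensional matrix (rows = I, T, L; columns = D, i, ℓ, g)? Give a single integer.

3

Write exponents as rows I,T,L / cols D,i,ℓ,g:
  I: [ 0  1  0  0]
  T: [ 0  0  0 -2]
  L: [ 1  0  1  1]
Echelon form has 3 nonzero rows (pivots: D,i,g)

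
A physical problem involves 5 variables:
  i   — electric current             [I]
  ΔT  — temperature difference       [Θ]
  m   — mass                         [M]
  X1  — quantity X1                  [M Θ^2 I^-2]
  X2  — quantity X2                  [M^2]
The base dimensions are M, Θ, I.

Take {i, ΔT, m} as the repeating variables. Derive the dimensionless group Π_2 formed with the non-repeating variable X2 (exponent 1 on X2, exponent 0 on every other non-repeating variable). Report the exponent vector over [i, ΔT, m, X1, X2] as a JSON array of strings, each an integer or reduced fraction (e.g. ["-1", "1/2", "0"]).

["0", "0", "-2", "0", "1"]

Write exponents as rows M,Θ,I / cols i,ΔT,m,X1,X2:
  M: [ 0  0  1  1  2]
  Θ: [ 0  1  0  2  0]
  I: [ 1  0  0 -2  0]
Row reduction gives pivot columns i,ΔT,m; rank = 3
Repeat: i,ΔT,m; free: X1,X2
RREF:
  r0: [   1    0    0   -2    0]
  r1: [   0    1    0    2    0]
  r2: [   0    0    1    1    2]
Fix exponent of X2 at 1, X1 at 0; solve each RREF row for its pivot's exponent:
  r0: exp(i) + (0)·1 = 0 ⇒ exp(i) = 0
  r1: exp(ΔT) + (0)·1 = 0 ⇒ exp(ΔT) = 0
  r2: exp(m) + (2)·1 = 0 ⇒ exp(m) = -2
Π_2 = m^-2 · X2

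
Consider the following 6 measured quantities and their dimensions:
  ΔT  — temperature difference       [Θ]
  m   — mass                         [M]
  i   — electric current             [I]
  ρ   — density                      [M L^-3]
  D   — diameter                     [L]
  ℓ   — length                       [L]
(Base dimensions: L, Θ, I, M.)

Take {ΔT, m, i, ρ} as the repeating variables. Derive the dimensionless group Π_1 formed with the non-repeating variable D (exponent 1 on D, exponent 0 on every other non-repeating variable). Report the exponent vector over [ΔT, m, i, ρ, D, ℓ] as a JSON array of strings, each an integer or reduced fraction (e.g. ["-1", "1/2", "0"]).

Write exponents as rows L,Θ,I,M / cols ΔT,m,i,ρ,D,ℓ:
  L: [ 0  0  0 -3  1  1]
  Θ: [ 1  0  0  0  0  0]
  I: [ 0  0  1  0  0  0]
  M: [ 0  1  0  1  0  0]
Echelon form has 4 nonzero rows (pivots: ΔT,m,i,ρ)
Repeat: ΔT,m,i,ρ; free: D,ℓ
RREF:
  r0: [   1    0    0    0    0    0]
  r1: [   0    1    0    0  1/3  1/3]
  r2: [   0    0    1    0    0    0]
  r3: [   0    0    0    1 -1/3 -1/3]
Fix exponent of D at 1, ℓ at 0; solve each RREF row for its pivot's exponent:
  r0: exp(ΔT) + (0)·1 = 0 ⇒ exp(ΔT) = 0
  r1: exp(m) + (1/3)·1 = 0 ⇒ exp(m) = -1/3
  r2: exp(i) + (0)·1 = 0 ⇒ exp(i) = 0
  r3: exp(ρ) + (-1/3)·1 = 0 ⇒ exp(ρ) = 1/3
Π_1 = m^(-1/3) · ρ^(1/3) · D

["0", "-1/3", "0", "1/3", "1", "0"]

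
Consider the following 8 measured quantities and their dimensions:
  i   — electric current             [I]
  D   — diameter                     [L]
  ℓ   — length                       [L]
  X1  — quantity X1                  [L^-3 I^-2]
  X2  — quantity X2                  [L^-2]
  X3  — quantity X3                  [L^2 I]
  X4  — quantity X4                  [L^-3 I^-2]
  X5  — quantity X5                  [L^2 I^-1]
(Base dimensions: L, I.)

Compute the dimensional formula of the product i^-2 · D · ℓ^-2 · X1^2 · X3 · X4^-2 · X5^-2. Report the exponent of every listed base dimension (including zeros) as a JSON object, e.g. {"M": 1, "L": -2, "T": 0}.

Exponent matrix [L,I] × [i,D,ℓ,X1,X2,X3,X4,X5]:
  L: [ 0  1  1 -3 -2  2 -3  2]
  I: [ 1  0  0 -2  0  1 -2 -1]
  [L]: (-2)·0+(1)·1+(-2)·1+(2)·-3+(1)·2+(-2)·-3+(-2)·2 = -3
  [I]: (-2)·1+(1)·0+(-2)·0+(2)·-2+(1)·1+(-2)·-2+(-2)·-1 = 1
⇒ L^-3 I

{"L": -3, "I": 1}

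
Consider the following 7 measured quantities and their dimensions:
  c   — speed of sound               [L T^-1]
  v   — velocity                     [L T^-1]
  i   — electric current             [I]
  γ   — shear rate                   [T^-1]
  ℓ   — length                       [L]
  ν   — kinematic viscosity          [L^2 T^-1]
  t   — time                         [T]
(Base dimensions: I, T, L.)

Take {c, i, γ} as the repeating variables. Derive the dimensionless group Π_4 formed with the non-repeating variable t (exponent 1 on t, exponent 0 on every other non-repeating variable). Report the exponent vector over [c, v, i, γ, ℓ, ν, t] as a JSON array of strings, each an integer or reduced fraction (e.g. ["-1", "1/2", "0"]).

Exponent matrix [I,T,L] × [c,v,i,γ,ℓ,ν,t]:
  I: [ 0  0  1  0  0  0  0]
  T: [-1 -1  0 -1  0 -1  1]
  L: [ 1  1  0  0  1  2  0]
RREF → pivots at {c,i,γ} ⇒ r = 3
Repeat: c,i,γ; free: v,ℓ,ν,t
RREF:
  r0: [   1    1    0    0    1    2    0]
  r1: [   0    0    1    0    0    0    0]
  r2: [   0    0    0    1   -1   -1   -1]
Fix exponent of t at 1, v at 0, ℓ at 0, ν at 0; solve each RREF row for its pivot's exponent:
  r0: exp(c) + (0)·1 = 0 ⇒ exp(c) = 0
  r1: exp(i) + (0)·1 = 0 ⇒ exp(i) = 0
  r2: exp(γ) + (-1)·1 = 0 ⇒ exp(γ) = 1
Π_4 = γ · t

["0", "0", "0", "1", "0", "0", "1"]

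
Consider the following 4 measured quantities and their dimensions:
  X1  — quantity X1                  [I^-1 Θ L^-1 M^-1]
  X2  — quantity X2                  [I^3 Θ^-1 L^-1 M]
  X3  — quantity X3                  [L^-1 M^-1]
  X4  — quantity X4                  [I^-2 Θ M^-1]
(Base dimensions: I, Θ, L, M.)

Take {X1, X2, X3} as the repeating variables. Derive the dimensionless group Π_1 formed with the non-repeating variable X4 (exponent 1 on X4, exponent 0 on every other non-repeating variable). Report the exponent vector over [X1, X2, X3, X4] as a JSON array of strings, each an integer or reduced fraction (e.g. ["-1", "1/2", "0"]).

["-1/2", "1/2", "0", "1"]

Write exponents as rows I,Θ,L,M / cols X1,X2,X3,X4:
  I: [-1  3  0 -2]
  Θ: [ 1 -1  0  1]
  L: [-1 -1 -1  0]
  M: [-1  1 -1 -1]
RREF → pivots at {X1,X2,X3} ⇒ r = 3
Repeat: X1,X2,X3; free: X4
RREF:
  r0: [   1    0    0  1/2]
  r1: [   0    1    0 -1/2]
  r2: [   0    0    1    0]
  r3: [   0    0    0    0]
Fix exponent of X4 at 1; solve each RREF row for its pivot's exponent:
  r0: exp(X1) + (1/2)·1 = 0 ⇒ exp(X1) = -1/2
  r1: exp(X2) + (-1/2)·1 = 0 ⇒ exp(X2) = 1/2
  r2: exp(X3) + (0)·1 = 0 ⇒ exp(X3) = 0
Π_1 = X1^(-1/2) · X2^(1/2) · X4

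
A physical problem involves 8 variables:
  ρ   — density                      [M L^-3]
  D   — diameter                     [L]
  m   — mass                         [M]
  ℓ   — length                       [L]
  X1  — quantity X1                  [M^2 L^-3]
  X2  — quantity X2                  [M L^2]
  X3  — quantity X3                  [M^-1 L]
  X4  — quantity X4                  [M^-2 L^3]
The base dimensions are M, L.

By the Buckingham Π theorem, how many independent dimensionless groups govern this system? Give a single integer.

6

Exponent matrix [M,L] × [ρ,D,m,ℓ,X1,X2,X3,X4]:
  M: [ 1  0  1  0  2  1 -1 -2]
  L: [-3  1  0  1 -3  2  1  3]
RREF → pivots at {ρ,D} ⇒ r = 2
Π count = n − r = 8 − 2 = 6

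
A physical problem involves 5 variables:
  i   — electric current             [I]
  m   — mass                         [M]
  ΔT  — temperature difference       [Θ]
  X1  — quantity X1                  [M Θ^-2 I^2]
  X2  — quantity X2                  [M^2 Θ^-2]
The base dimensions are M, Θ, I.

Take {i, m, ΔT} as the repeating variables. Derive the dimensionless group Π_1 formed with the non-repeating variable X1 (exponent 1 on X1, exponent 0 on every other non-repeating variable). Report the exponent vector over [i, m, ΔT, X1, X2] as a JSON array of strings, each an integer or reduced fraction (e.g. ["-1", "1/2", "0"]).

Write exponents as rows M,Θ,I / cols i,m,ΔT,X1,X2:
  M: [ 0  1  0  1  2]
  Θ: [ 0  0  1 -2 -2]
  I: [ 1  0  0  2  0]
Echelon form has 3 nonzero rows (pivots: i,m,ΔT)
Pivot set = {i,m,ΔT}, free = {X1,X2}
RREF:
  r0: [   1    0    0    2    0]
  r1: [   0    1    0    1    2]
  r2: [   0    0    1   -2   -2]
Fix exponent of X1 at 1, X2 at 0; solve each RREF row for its pivot's exponent:
  r0: exp(i) + (2)·1 = 0 ⇒ exp(i) = -2
  r1: exp(m) + (1)·1 = 0 ⇒ exp(m) = -1
  r2: exp(ΔT) + (-2)·1 = 0 ⇒ exp(ΔT) = 2
Π_1 = i^-2 · m^-1 · ΔT^2 · X1

["-2", "-1", "2", "1", "0"]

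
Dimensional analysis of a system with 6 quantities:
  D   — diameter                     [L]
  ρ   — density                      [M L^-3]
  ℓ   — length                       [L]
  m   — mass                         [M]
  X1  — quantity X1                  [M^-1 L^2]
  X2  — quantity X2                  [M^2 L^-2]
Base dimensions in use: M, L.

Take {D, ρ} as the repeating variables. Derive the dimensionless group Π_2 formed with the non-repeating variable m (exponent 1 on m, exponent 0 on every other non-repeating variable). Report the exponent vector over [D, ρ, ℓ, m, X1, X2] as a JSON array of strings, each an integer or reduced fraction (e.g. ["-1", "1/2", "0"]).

["-3", "-1", "0", "1", "0", "0"]

Write exponents as rows M,L / cols D,ρ,ℓ,m,X1,X2:
  M: [ 0  1  0  1 -1  2]
  L: [ 1 -3  1  0  2 -2]
Echelon form has 2 nonzero rows (pivots: D,ρ)
Repeat: D,ρ; free: ℓ,m,X1,X2
RREF:
  r0: [   1    0    1    3   -1    4]
  r1: [   0    1    0    1   -1    2]
Fix exponent of m at 1, ℓ at 0, X1 at 0, X2 at 0; solve each RREF row for its pivot's exponent:
  r0: exp(D) + (3)·1 = 0 ⇒ exp(D) = -3
  r1: exp(ρ) + (1)·1 = 0 ⇒ exp(ρ) = -1
Π_2 = D^-3 · ρ^-1 · m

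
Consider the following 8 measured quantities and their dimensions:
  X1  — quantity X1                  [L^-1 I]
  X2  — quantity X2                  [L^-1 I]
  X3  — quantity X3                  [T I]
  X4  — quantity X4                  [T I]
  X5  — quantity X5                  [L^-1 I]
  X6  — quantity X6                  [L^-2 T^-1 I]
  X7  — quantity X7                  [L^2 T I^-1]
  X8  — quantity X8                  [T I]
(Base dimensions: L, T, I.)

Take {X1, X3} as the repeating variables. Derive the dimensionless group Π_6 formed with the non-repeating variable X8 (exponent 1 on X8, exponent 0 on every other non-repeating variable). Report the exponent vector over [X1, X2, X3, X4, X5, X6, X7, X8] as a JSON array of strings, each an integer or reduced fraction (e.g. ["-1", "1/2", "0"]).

Dimensional matrix (L×T×I by X1×X2×X3×X4×X5×X6×X7×X8):
  L: [-1 -1  0  0 -1 -2  2  0]
  T: [ 0  0  1  1  0 -1  1  1]
  I: [ 1  1  1  1  1  1 -1  1]
Echelon form has 2 nonzero rows (pivots: X1,X3)
Repeat: X1,X3; free: X2,X4,X5,X6,X7,X8
RREF:
  r0: [   1    1    0    0    1    2   -2    0]
  r1: [   0    0    1    1    0   -1    1    1]
  r2: [   0    0    0    0    0    0    0    0]
Fix exponent of X8 at 1, X2 at 0, X4 at 0, X5 at 0, X6 at 0, X7 at 0; solve each RREF row for its pivot's exponent:
  r0: exp(X1) + (0)·1 = 0 ⇒ exp(X1) = 0
  r1: exp(X3) + (1)·1 = 0 ⇒ exp(X3) = -1
Π_6 = X3^-1 · X8

["0", "0", "-1", "0", "0", "0", "0", "1"]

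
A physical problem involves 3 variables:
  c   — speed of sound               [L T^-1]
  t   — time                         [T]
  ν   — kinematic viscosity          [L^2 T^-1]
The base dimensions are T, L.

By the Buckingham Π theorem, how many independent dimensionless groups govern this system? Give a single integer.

Dimensional matrix (T×L by c×t×ν):
  T: [-1  1 -1]
  L: [ 1  0  2]
Row reduction gives pivot columns c,t; rank = 2
n=3, r=2 ⇒ 1 dimensionless group

1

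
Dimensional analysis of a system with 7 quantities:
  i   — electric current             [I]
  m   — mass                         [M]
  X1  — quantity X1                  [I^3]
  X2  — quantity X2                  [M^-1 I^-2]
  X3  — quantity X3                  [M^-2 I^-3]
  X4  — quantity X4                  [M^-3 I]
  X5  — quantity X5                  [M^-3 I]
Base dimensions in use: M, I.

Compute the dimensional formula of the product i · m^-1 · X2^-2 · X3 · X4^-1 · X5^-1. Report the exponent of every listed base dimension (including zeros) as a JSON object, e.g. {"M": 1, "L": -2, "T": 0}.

Write exponents as rows M,I / cols i,m,X1,X2,X3,X4,X5:
  M: [ 0  1  0 -1 -2 -3 -3]
  I: [ 1  0  3 -2 -3  1  1]
  [M]: (1)·0+(-1)·1+(-2)·-1+(1)·-2+(-1)·-3+(-1)·-3 = 5
  [I]: (1)·1+(-1)·0+(-2)·-2+(1)·-3+(-1)·1+(-1)·1 = 0
⇒ M^5

{"M": 5, "I": 0}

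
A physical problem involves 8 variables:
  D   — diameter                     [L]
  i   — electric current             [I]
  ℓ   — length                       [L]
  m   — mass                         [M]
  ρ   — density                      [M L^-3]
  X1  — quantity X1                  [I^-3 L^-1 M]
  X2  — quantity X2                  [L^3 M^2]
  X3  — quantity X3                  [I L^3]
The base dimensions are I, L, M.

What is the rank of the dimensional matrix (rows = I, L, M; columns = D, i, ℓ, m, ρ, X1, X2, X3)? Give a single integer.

3

Write exponents as rows I,L,M / cols D,i,ℓ,m,ρ,X1,X2,X3:
  I: [ 0  1  0  0  0 -3  0  1]
  L: [ 1  0  1  0 -3 -1  3  3]
  M: [ 0  0  0  1  1  1  2  0]
Echelon form has 3 nonzero rows (pivots: D,i,m)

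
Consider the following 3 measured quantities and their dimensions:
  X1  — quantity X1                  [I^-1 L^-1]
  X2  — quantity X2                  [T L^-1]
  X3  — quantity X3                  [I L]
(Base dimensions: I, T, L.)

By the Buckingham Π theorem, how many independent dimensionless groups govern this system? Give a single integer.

1

Exponent matrix [I,T,L] × [X1,X2,X3]:
  I: [-1  0  1]
  T: [ 0  1  0]
  L: [-1 -1  1]
Echelon form has 2 nonzero rows (pivots: X1,X2)
Π count = n − r = 3 − 2 = 1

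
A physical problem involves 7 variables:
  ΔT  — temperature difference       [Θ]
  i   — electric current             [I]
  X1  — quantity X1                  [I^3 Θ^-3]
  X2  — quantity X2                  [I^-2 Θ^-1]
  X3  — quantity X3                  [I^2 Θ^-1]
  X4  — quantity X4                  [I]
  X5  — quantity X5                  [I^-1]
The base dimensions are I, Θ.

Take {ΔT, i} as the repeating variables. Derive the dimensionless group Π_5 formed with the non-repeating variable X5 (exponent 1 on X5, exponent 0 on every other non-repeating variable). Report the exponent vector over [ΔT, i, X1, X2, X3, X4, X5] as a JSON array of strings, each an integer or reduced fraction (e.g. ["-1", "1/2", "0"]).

Write exponents as rows I,Θ / cols ΔT,i,X1,X2,X3,X4,X5:
  I: [ 0  1  3 -2  2  1 -1]
  Θ: [ 1  0 -3 -1 -1  0  0]
RREF → pivots at {ΔT,i} ⇒ r = 2
Pivot set = {ΔT,i}, free = {X1,X2,X3,X4,X5}
RREF:
  r0: [   1    0   -3   -1   -1    0    0]
  r1: [   0    1    3   -2    2    1   -1]
Fix exponent of X5 at 1, X1 at 0, X2 at 0, X3 at 0, X4 at 0; solve each RREF row for its pivot's exponent:
  r0: exp(ΔT) + (0)·1 = 0 ⇒ exp(ΔT) = 0
  r1: exp(i) + (-1)·1 = 0 ⇒ exp(i) = 1
Π_5 = i · X5

["0", "1", "0", "0", "0", "0", "1"]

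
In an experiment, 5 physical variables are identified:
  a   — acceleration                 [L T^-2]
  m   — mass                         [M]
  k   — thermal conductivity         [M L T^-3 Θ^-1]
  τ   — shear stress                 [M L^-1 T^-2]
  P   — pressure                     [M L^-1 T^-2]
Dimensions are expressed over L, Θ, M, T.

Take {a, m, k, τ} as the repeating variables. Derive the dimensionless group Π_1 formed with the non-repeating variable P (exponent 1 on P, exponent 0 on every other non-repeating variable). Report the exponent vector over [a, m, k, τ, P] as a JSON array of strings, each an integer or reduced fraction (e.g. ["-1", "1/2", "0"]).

Write exponents as rows L,Θ,M,T / cols a,m,k,τ,P:
  L: [ 1  0  1 -1 -1]
  Θ: [ 0  0 -1  0  0]
  M: [ 0  1  1  1  1]
  T: [-2  0 -3 -2 -2]
Echelon form has 4 nonzero rows (pivots: a,m,k,τ)
Repeat: a,m,k,τ; free: P
RREF:
  r0: [   1    0    0    0    0]
  r1: [   0    1    0    0    0]
  r2: [   0    0    1    0    0]
  r3: [   0    0    0    1    1]
Fix exponent of P at 1; solve each RREF row for its pivot's exponent:
  r0: exp(a) + (0)·1 = 0 ⇒ exp(a) = 0
  r1: exp(m) + (0)·1 = 0 ⇒ exp(m) = 0
  r2: exp(k) + (0)·1 = 0 ⇒ exp(k) = 0
  r3: exp(τ) + (1)·1 = 0 ⇒ exp(τ) = -1
Π_1 = τ^-1 · P

["0", "0", "0", "-1", "1"]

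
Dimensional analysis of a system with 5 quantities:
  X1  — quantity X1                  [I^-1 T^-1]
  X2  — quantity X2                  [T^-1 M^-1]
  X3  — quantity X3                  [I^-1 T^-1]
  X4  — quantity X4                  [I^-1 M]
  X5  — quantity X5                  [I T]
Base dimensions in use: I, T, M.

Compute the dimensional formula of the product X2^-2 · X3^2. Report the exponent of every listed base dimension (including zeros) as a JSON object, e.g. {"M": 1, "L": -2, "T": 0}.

{"I": -2, "T": 0, "M": 2}

Dimensional matrix (I×T×M by X1×X2×X3×X4×X5):
  I: [-1  0 -1 -1  1]
  T: [-1 -1 -1  0  1]
  M: [ 0 -1  0  1  0]
  [I]: (-2)·0+(2)·-1 = -2
  [T]: (-2)·-1+(2)·-1 = 0
  [M]: (-2)·-1+(2)·0 = 2
⇒ I^-2 M^2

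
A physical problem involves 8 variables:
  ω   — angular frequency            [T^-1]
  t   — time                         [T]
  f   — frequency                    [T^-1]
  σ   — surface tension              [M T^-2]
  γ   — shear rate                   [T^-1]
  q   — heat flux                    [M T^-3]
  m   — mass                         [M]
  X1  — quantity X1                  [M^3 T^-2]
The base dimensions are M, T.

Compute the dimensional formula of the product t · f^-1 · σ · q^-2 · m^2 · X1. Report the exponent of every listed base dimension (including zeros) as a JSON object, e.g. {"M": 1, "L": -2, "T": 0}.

Exponent matrix [M,T] × [ω,t,f,σ,γ,q,m,X1]:
  M: [ 0  0  0  1  0  1  1  3]
  T: [-1  1 -1 -2 -1 -3  0 -2]
  [M]: (1)·0+(-1)·0+(1)·1+(-2)·1+(2)·1+(1)·3 = 4
  [T]: (1)·1+(-1)·-1+(1)·-2+(-2)·-3+(2)·0+(1)·-2 = 4
⇒ M^4 T^4

{"M": 4, "T": 4}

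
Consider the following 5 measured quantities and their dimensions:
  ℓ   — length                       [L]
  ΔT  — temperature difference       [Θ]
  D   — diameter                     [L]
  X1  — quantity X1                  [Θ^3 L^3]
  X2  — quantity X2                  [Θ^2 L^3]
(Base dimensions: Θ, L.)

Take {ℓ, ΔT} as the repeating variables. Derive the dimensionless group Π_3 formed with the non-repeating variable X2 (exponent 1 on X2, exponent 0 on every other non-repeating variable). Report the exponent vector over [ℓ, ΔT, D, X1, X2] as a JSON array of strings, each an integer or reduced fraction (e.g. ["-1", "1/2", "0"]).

Exponent matrix [Θ,L] × [ℓ,ΔT,D,X1,X2]:
  Θ: [ 0  1  0  3  2]
  L: [ 1  0  1  3  3]
RREF → pivots at {ℓ,ΔT} ⇒ r = 2
Repeat: ℓ,ΔT; free: D,X1,X2
RREF:
  r0: [   1    0    1    3    3]
  r1: [   0    1    0    3    2]
Fix exponent of X2 at 1, D at 0, X1 at 0; solve each RREF row for its pivot's exponent:
  r0: exp(ℓ) + (3)·1 = 0 ⇒ exp(ℓ) = -3
  r1: exp(ΔT) + (2)·1 = 0 ⇒ exp(ΔT) = -2
Π_3 = ℓ^-3 · ΔT^-2 · X2

["-3", "-2", "0", "0", "1"]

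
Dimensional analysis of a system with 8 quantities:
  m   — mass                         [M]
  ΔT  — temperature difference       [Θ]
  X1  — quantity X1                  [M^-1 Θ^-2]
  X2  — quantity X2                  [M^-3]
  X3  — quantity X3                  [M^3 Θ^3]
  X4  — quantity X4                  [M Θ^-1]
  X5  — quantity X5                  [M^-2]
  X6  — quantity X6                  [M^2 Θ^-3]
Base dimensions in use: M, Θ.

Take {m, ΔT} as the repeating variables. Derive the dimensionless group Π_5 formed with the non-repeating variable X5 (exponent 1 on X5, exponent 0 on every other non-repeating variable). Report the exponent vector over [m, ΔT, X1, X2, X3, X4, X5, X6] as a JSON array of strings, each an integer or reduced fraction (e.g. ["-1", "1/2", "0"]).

Write exponents as rows M,Θ / cols m,ΔT,X1,X2,X3,X4,X5,X6:
  M: [ 1  0 -1 -3  3  1 -2  2]
  Θ: [ 0  1 -2  0  3 -1  0 -3]
Echelon form has 2 nonzero rows (pivots: m,ΔT)
Pivot set = {m,ΔT}, free = {X1,X2,X3,X4,X5,X6}
RREF:
  r0: [   1    0   -1   -3    3    1   -2    2]
  r1: [   0    1   -2    0    3   -1    0   -3]
Fix exponent of X5 at 1, X1 at 0, X2 at 0, X3 at 0, X4 at 0, X6 at 0; solve each RREF row for its pivot's exponent:
  r0: exp(m) + (-2)·1 = 0 ⇒ exp(m) = 2
  r1: exp(ΔT) + (0)·1 = 0 ⇒ exp(ΔT) = 0
Π_5 = m^2 · X5

["2", "0", "0", "0", "0", "0", "1", "0"]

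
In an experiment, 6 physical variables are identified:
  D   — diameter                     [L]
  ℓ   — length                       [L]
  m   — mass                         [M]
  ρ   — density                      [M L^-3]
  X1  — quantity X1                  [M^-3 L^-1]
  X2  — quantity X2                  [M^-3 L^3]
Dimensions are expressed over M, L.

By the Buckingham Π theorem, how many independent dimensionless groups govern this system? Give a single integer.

Write exponents as rows M,L / cols D,ℓ,m,ρ,X1,X2:
  M: [ 0  0  1  1 -3 -3]
  L: [ 1  1  0 -3 -1  3]
RREF → pivots at {D,m} ⇒ r = 2
n=6, r=2 ⇒ 4 dimensionless groups

4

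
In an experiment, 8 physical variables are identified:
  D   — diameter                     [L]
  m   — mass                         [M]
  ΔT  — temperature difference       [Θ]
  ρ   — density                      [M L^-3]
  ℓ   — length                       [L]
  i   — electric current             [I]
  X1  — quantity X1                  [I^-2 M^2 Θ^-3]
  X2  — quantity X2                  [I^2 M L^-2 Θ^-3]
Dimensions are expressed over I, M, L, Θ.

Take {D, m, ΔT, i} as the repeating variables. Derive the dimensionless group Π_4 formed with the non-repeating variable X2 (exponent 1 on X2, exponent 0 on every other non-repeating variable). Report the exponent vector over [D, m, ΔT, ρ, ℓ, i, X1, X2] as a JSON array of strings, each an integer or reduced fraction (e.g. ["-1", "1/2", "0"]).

["2", "-1", "3", "0", "0", "-2", "0", "1"]

Exponent matrix [I,M,L,Θ] × [D,m,ΔT,ρ,ℓ,i,X1,X2]:
  I: [ 0  0  0  0  0  1 -2  2]
  M: [ 0  1  0  1  0  0  2  1]
  L: [ 1  0  0 -3  1  0  0 -2]
  Θ: [ 0  0  1  0  0  0 -3 -3]
Echelon form has 4 nonzero rows (pivots: D,m,ΔT,i)
Repeat: D,m,ΔT,i; free: ρ,ℓ,X1,X2
RREF:
  r0: [   1    0    0   -3    1    0    0   -2]
  r1: [   0    1    0    1    0    0    2    1]
  r2: [   0    0    1    0    0    0   -3   -3]
  r3: [   0    0    0    0    0    1   -2    2]
Fix exponent of X2 at 1, ρ at 0, ℓ at 0, X1 at 0; solve each RREF row for its pivot's exponent:
  r0: exp(D) + (-2)·1 = 0 ⇒ exp(D) = 2
  r1: exp(m) + (1)·1 = 0 ⇒ exp(m) = -1
  r2: exp(ΔT) + (-3)·1 = 0 ⇒ exp(ΔT) = 3
  r3: exp(i) + (2)·1 = 0 ⇒ exp(i) = -2
Π_4 = D^2 · m^-1 · ΔT^3 · i^-2 · X2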